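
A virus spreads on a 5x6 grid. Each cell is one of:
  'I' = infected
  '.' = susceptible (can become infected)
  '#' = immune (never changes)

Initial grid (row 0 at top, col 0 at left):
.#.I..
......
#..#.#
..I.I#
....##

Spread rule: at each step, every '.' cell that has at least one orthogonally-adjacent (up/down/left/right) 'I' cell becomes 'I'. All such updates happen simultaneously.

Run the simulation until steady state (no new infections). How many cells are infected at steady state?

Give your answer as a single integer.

Answer: 23

Derivation:
Step 0 (initial): 3 infected
Step 1: +8 new -> 11 infected
Step 2: +7 new -> 18 infected
Step 3: +3 new -> 21 infected
Step 4: +1 new -> 22 infected
Step 5: +1 new -> 23 infected
Step 6: +0 new -> 23 infected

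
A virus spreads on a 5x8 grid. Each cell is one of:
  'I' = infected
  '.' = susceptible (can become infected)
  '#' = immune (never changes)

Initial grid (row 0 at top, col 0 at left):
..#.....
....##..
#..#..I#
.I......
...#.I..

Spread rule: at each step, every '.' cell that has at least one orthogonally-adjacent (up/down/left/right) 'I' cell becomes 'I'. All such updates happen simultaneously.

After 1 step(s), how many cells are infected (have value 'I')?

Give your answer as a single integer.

Step 0 (initial): 3 infected
Step 1: +10 new -> 13 infected

Answer: 13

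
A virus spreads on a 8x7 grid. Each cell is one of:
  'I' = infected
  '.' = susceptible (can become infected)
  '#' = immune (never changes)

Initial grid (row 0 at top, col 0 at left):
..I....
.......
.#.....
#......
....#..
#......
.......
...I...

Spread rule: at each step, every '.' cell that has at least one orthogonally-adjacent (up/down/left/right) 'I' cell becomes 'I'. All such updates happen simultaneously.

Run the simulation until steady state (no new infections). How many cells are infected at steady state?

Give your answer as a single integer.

Answer: 52

Derivation:
Step 0 (initial): 2 infected
Step 1: +6 new -> 8 infected
Step 2: +10 new -> 18 infected
Step 3: +12 new -> 30 infected
Step 4: +11 new -> 41 infected
Step 5: +6 new -> 47 infected
Step 6: +4 new -> 51 infected
Step 7: +1 new -> 52 infected
Step 8: +0 new -> 52 infected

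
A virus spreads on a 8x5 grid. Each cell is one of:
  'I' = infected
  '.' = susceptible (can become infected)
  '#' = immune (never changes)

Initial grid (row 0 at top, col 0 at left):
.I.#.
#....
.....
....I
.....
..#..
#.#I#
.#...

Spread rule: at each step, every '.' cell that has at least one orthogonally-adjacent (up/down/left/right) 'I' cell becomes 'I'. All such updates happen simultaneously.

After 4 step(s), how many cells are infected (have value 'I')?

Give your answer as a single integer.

Answer: 28

Derivation:
Step 0 (initial): 3 infected
Step 1: +8 new -> 11 infected
Step 2: +9 new -> 20 infected
Step 3: +6 new -> 26 infected
Step 4: +2 new -> 28 infected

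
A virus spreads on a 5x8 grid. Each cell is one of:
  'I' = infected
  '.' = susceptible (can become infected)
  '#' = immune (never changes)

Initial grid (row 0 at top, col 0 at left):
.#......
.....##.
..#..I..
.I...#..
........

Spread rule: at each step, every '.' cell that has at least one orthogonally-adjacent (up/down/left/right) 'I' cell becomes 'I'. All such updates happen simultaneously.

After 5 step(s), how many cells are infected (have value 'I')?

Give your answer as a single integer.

Step 0 (initial): 2 infected
Step 1: +6 new -> 8 infected
Step 2: +10 new -> 18 infected
Step 3: +9 new -> 27 infected
Step 4: +7 new -> 34 infected
Step 5: +1 new -> 35 infected

Answer: 35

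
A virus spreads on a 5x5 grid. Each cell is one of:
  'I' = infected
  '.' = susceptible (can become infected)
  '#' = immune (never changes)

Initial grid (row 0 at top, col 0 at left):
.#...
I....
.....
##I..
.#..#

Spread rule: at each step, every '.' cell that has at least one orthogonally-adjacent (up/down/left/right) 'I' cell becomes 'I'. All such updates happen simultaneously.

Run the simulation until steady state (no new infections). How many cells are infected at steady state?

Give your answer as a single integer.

Answer: 19

Derivation:
Step 0 (initial): 2 infected
Step 1: +6 new -> 8 infected
Step 2: +5 new -> 13 infected
Step 3: +3 new -> 16 infected
Step 4: +2 new -> 18 infected
Step 5: +1 new -> 19 infected
Step 6: +0 new -> 19 infected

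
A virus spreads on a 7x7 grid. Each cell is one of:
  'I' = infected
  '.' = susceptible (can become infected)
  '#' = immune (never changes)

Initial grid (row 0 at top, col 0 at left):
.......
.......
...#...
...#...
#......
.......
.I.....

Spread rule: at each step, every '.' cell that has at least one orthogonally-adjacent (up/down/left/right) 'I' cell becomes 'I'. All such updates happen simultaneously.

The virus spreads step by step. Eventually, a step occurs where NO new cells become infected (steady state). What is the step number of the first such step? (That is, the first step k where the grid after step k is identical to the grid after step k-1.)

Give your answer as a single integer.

Answer: 12

Derivation:
Step 0 (initial): 1 infected
Step 1: +3 new -> 4 infected
Step 2: +4 new -> 8 infected
Step 3: +4 new -> 12 infected
Step 4: +6 new -> 18 infected
Step 5: +6 new -> 24 infected
Step 6: +6 new -> 30 infected
Step 7: +6 new -> 36 infected
Step 8: +4 new -> 40 infected
Step 9: +3 new -> 43 infected
Step 10: +2 new -> 45 infected
Step 11: +1 new -> 46 infected
Step 12: +0 new -> 46 infected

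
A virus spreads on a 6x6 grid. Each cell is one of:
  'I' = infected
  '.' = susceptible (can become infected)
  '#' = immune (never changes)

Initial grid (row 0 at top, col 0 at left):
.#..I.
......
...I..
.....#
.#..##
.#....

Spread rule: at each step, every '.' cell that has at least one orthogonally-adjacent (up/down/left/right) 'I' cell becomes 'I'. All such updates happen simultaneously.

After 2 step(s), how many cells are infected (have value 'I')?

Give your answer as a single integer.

Step 0 (initial): 2 infected
Step 1: +7 new -> 9 infected
Step 2: +8 new -> 17 infected

Answer: 17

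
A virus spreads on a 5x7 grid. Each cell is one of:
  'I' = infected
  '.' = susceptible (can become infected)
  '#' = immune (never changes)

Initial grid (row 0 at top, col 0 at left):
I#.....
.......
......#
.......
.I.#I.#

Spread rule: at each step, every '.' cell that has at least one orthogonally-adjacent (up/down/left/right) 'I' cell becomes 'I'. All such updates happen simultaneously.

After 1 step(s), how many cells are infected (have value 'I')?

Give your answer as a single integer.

Step 0 (initial): 3 infected
Step 1: +6 new -> 9 infected

Answer: 9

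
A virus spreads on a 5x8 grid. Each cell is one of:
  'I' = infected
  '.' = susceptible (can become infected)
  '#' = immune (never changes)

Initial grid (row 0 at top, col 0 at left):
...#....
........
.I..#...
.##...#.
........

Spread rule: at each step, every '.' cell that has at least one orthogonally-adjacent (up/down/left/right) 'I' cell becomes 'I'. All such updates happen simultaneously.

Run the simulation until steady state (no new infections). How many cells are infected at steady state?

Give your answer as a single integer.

Answer: 35

Derivation:
Step 0 (initial): 1 infected
Step 1: +3 new -> 4 infected
Step 2: +5 new -> 9 infected
Step 3: +5 new -> 14 infected
Step 4: +4 new -> 18 infected
Step 5: +5 new -> 23 infected
Step 6: +4 new -> 27 infected
Step 7: +4 new -> 31 infected
Step 8: +3 new -> 34 infected
Step 9: +1 new -> 35 infected
Step 10: +0 new -> 35 infected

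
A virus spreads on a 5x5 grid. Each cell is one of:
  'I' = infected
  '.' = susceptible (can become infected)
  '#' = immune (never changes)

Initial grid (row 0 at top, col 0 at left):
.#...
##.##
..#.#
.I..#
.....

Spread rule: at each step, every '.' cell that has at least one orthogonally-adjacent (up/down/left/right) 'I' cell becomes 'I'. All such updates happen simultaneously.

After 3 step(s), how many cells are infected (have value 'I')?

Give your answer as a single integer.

Step 0 (initial): 1 infected
Step 1: +4 new -> 5 infected
Step 2: +4 new -> 9 infected
Step 3: +2 new -> 11 infected

Answer: 11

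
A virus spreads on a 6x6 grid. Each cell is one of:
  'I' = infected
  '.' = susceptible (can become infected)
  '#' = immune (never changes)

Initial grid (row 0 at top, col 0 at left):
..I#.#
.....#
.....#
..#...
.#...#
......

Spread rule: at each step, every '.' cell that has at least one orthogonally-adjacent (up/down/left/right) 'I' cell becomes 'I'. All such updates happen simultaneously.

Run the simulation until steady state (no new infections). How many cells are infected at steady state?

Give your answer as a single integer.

Step 0 (initial): 1 infected
Step 1: +2 new -> 3 infected
Step 2: +4 new -> 7 infected
Step 3: +4 new -> 11 infected
Step 4: +5 new -> 16 infected
Step 5: +3 new -> 19 infected
Step 6: +5 new -> 24 infected
Step 7: +3 new -> 27 infected
Step 8: +2 new -> 29 infected
Step 9: +0 new -> 29 infected

Answer: 29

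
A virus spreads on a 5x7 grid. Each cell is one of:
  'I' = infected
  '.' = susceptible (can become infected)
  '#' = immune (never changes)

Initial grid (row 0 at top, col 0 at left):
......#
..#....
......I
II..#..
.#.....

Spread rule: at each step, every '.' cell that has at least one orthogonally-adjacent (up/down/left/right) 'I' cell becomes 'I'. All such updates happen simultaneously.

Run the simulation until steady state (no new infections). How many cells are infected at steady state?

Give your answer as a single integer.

Answer: 31

Derivation:
Step 0 (initial): 3 infected
Step 1: +7 new -> 10 infected
Step 2: +9 new -> 19 infected
Step 3: +7 new -> 26 infected
Step 4: +4 new -> 30 infected
Step 5: +1 new -> 31 infected
Step 6: +0 new -> 31 infected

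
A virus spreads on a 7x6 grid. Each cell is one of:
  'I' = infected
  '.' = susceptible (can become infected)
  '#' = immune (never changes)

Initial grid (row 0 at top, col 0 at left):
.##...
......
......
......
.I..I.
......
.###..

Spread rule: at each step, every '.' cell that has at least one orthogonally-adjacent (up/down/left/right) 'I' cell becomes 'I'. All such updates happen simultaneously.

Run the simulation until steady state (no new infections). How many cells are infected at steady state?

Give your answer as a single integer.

Step 0 (initial): 2 infected
Step 1: +8 new -> 10 infected
Step 2: +11 new -> 21 infected
Step 3: +8 new -> 29 infected
Step 4: +5 new -> 34 infected
Step 5: +3 new -> 37 infected
Step 6: +0 new -> 37 infected

Answer: 37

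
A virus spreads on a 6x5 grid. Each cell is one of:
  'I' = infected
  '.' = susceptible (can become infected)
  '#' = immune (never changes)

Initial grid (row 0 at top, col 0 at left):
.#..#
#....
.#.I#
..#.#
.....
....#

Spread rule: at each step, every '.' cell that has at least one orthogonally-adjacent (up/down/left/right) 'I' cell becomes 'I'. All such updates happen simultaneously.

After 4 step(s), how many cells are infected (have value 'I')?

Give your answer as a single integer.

Step 0 (initial): 1 infected
Step 1: +3 new -> 4 infected
Step 2: +4 new -> 8 infected
Step 3: +5 new -> 13 infected
Step 4: +2 new -> 15 infected

Answer: 15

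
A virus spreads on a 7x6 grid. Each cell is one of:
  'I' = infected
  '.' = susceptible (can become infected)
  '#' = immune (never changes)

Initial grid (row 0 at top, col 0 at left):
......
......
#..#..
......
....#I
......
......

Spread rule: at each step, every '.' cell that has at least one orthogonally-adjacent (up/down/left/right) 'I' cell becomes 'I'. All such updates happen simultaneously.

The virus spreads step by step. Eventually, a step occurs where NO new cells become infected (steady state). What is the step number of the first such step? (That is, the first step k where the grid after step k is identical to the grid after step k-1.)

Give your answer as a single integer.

Answer: 10

Derivation:
Step 0 (initial): 1 infected
Step 1: +2 new -> 3 infected
Step 2: +4 new -> 7 infected
Step 3: +5 new -> 12 infected
Step 4: +6 new -> 18 infected
Step 5: +7 new -> 25 infected
Step 6: +7 new -> 32 infected
Step 7: +4 new -> 36 infected
Step 8: +2 new -> 38 infected
Step 9: +1 new -> 39 infected
Step 10: +0 new -> 39 infected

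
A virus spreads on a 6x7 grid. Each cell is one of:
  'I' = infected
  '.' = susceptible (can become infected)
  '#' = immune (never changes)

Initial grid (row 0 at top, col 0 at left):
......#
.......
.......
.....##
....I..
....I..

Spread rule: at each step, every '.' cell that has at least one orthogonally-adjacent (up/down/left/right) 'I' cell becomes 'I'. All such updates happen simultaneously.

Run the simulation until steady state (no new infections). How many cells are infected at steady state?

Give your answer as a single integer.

Step 0 (initial): 2 infected
Step 1: +5 new -> 7 infected
Step 2: +6 new -> 13 infected
Step 3: +6 new -> 19 infected
Step 4: +8 new -> 27 infected
Step 5: +6 new -> 33 infected
Step 6: +3 new -> 36 infected
Step 7: +2 new -> 38 infected
Step 8: +1 new -> 39 infected
Step 9: +0 new -> 39 infected

Answer: 39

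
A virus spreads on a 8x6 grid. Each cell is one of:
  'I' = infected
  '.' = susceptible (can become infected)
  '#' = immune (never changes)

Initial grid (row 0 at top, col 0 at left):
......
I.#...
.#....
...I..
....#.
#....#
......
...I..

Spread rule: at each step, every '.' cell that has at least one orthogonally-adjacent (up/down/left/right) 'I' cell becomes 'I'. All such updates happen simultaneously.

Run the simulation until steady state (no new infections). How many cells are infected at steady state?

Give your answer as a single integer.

Step 0 (initial): 3 infected
Step 1: +10 new -> 13 infected
Step 2: +13 new -> 26 infected
Step 3: +12 new -> 38 infected
Step 4: +4 new -> 42 infected
Step 5: +1 new -> 43 infected
Step 6: +0 new -> 43 infected

Answer: 43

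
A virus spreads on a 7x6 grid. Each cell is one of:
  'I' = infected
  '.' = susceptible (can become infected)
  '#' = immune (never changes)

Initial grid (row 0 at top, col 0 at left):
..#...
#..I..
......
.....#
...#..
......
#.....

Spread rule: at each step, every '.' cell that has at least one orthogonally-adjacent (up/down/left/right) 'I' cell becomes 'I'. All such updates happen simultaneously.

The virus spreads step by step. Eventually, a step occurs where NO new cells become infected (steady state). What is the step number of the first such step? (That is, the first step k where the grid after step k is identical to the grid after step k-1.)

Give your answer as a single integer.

Answer: 8

Derivation:
Step 0 (initial): 1 infected
Step 1: +4 new -> 5 infected
Step 2: +6 new -> 11 infected
Step 3: +6 new -> 17 infected
Step 4: +5 new -> 22 infected
Step 5: +5 new -> 27 infected
Step 6: +6 new -> 33 infected
Step 7: +4 new -> 37 infected
Step 8: +0 new -> 37 infected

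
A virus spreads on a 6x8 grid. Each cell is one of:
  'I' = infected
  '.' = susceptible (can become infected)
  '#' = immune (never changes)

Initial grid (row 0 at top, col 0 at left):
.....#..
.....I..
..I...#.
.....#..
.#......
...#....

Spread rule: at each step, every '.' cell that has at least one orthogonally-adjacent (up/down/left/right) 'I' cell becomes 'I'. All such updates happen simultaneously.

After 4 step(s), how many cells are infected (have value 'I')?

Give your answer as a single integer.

Step 0 (initial): 2 infected
Step 1: +7 new -> 9 infected
Step 2: +11 new -> 20 infected
Step 3: +9 new -> 29 infected
Step 4: +5 new -> 34 infected

Answer: 34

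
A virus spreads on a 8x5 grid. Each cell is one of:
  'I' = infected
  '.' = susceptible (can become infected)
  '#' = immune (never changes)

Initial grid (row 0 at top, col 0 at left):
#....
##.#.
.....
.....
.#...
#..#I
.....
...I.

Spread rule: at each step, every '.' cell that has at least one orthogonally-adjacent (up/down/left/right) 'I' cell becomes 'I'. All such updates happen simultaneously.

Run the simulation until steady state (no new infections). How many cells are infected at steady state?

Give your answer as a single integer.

Answer: 33

Derivation:
Step 0 (initial): 2 infected
Step 1: +5 new -> 7 infected
Step 2: +4 new -> 11 infected
Step 3: +6 new -> 17 infected
Step 4: +5 new -> 22 infected
Step 5: +3 new -> 25 infected
Step 6: +4 new -> 29 infected
Step 7: +3 new -> 32 infected
Step 8: +1 new -> 33 infected
Step 9: +0 new -> 33 infected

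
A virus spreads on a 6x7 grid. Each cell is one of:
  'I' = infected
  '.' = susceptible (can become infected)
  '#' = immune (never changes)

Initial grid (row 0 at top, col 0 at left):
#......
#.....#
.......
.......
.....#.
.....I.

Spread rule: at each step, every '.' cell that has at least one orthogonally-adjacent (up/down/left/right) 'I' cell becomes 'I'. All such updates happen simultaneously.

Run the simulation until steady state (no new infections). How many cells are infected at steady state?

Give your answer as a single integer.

Step 0 (initial): 1 infected
Step 1: +2 new -> 3 infected
Step 2: +3 new -> 6 infected
Step 3: +4 new -> 10 infected
Step 4: +6 new -> 16 infected
Step 5: +6 new -> 22 infected
Step 6: +6 new -> 28 infected
Step 7: +5 new -> 33 infected
Step 8: +4 new -> 37 infected
Step 9: +1 new -> 38 infected
Step 10: +0 new -> 38 infected

Answer: 38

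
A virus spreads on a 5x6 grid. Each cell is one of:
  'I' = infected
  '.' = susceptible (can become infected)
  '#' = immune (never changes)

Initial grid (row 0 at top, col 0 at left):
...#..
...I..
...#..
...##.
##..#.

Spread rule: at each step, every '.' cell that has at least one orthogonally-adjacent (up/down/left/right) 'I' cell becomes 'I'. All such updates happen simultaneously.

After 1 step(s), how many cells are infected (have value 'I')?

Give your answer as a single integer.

Answer: 3

Derivation:
Step 0 (initial): 1 infected
Step 1: +2 new -> 3 infected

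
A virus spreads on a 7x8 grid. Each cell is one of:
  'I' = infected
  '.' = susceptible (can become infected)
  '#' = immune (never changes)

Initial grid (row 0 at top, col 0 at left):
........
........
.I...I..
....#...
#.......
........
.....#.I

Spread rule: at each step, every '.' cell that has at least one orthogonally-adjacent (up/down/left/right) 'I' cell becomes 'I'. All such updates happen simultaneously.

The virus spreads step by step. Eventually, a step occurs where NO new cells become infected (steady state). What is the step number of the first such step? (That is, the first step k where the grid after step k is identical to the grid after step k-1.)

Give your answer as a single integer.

Step 0 (initial): 3 infected
Step 1: +10 new -> 13 infected
Step 2: +15 new -> 28 infected
Step 3: +13 new -> 41 infected
Step 4: +7 new -> 48 infected
Step 5: +4 new -> 52 infected
Step 6: +1 new -> 53 infected
Step 7: +0 new -> 53 infected

Answer: 7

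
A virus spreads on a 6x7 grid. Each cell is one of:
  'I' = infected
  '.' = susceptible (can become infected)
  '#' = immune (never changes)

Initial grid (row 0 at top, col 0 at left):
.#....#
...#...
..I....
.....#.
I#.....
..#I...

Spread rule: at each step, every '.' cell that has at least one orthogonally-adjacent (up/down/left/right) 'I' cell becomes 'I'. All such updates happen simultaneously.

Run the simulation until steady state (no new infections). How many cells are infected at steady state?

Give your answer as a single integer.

Step 0 (initial): 3 infected
Step 1: +8 new -> 11 infected
Step 2: +10 new -> 21 infected
Step 3: +7 new -> 28 infected
Step 4: +5 new -> 33 infected
Step 5: +3 new -> 36 infected
Step 6: +0 new -> 36 infected

Answer: 36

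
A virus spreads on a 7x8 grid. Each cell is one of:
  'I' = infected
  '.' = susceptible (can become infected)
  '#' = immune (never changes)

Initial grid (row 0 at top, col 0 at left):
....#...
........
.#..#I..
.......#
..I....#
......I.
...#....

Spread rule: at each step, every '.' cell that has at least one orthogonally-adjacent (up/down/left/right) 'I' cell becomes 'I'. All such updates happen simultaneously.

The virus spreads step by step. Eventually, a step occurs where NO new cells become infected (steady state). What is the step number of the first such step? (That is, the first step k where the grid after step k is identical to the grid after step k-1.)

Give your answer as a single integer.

Step 0 (initial): 3 infected
Step 1: +11 new -> 14 infected
Step 2: +18 new -> 32 infected
Step 3: +9 new -> 41 infected
Step 4: +6 new -> 47 infected
Step 5: +2 new -> 49 infected
Step 6: +1 new -> 50 infected
Step 7: +0 new -> 50 infected

Answer: 7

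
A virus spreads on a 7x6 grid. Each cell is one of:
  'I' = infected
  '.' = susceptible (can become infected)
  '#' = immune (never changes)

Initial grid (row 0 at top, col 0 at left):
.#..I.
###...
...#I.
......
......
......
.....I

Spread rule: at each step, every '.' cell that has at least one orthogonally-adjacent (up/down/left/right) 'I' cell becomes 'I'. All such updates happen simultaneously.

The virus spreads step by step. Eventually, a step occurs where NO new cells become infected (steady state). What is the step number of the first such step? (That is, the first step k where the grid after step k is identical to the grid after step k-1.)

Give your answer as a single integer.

Answer: 7

Derivation:
Step 0 (initial): 3 infected
Step 1: +7 new -> 10 infected
Step 2: +9 new -> 19 infected
Step 3: +4 new -> 23 infected
Step 4: +5 new -> 28 infected
Step 5: +5 new -> 33 infected
Step 6: +3 new -> 36 infected
Step 7: +0 new -> 36 infected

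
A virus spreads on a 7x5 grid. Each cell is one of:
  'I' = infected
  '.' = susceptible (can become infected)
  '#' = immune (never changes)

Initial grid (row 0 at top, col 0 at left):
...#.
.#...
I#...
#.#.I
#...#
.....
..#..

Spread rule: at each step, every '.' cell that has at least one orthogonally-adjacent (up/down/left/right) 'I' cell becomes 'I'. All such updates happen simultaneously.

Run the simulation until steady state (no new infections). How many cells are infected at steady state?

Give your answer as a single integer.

Step 0 (initial): 2 infected
Step 1: +3 new -> 5 infected
Step 2: +4 new -> 9 infected
Step 3: +6 new -> 15 infected
Step 4: +6 new -> 21 infected
Step 5: +3 new -> 24 infected
Step 6: +2 new -> 26 infected
Step 7: +1 new -> 27 infected
Step 8: +0 new -> 27 infected

Answer: 27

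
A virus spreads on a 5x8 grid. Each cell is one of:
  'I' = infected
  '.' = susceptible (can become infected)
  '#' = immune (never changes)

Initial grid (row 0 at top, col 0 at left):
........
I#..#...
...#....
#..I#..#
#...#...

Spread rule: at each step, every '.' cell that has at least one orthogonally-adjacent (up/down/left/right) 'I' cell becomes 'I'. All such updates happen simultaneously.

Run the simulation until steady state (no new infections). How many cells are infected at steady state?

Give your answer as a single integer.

Step 0 (initial): 2 infected
Step 1: +4 new -> 6 infected
Step 2: +5 new -> 11 infected
Step 3: +3 new -> 14 infected
Step 4: +2 new -> 16 infected
Step 5: +1 new -> 17 infected
Step 6: +1 new -> 18 infected
Step 7: +2 new -> 20 infected
Step 8: +3 new -> 23 infected
Step 9: +4 new -> 27 infected
Step 10: +3 new -> 30 infected
Step 11: +1 new -> 31 infected
Step 12: +1 new -> 32 infected
Step 13: +0 new -> 32 infected

Answer: 32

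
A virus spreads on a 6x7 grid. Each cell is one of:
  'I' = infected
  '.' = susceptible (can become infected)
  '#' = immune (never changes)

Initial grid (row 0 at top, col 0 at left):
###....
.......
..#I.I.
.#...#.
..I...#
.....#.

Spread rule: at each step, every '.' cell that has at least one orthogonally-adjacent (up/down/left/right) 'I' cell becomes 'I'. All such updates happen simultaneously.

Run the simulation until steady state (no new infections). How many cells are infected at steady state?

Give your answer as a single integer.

Answer: 33

Derivation:
Step 0 (initial): 3 infected
Step 1: +9 new -> 12 infected
Step 2: +11 new -> 23 infected
Step 3: +7 new -> 30 infected
Step 4: +3 new -> 33 infected
Step 5: +0 new -> 33 infected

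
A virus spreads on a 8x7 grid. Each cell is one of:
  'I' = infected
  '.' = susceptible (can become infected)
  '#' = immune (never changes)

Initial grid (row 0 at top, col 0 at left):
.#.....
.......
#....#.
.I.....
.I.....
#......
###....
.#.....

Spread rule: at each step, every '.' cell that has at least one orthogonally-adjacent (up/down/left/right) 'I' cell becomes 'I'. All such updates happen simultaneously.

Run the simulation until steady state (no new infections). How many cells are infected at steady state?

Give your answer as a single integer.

Step 0 (initial): 2 infected
Step 1: +6 new -> 8 infected
Step 2: +5 new -> 13 infected
Step 3: +6 new -> 19 infected
Step 4: +8 new -> 27 infected
Step 5: +7 new -> 34 infected
Step 6: +7 new -> 41 infected
Step 7: +4 new -> 45 infected
Step 8: +2 new -> 47 infected
Step 9: +0 new -> 47 infected

Answer: 47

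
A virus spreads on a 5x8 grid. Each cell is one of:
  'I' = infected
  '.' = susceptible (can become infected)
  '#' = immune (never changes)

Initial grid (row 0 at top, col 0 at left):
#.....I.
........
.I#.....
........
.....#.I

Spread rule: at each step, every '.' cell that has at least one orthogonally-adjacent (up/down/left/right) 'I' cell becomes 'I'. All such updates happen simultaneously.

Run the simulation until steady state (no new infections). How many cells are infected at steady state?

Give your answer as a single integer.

Step 0 (initial): 3 infected
Step 1: +8 new -> 11 infected
Step 2: +12 new -> 23 infected
Step 3: +9 new -> 32 infected
Step 4: +4 new -> 36 infected
Step 5: +1 new -> 37 infected
Step 6: +0 new -> 37 infected

Answer: 37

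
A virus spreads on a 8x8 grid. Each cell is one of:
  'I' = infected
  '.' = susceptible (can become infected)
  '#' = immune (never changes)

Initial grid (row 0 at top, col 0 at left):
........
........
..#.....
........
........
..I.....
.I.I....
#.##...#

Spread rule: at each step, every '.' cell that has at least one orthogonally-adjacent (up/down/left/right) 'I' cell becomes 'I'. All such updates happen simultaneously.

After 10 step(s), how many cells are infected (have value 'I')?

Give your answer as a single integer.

Answer: 59

Derivation:
Step 0 (initial): 3 infected
Step 1: +7 new -> 10 infected
Step 2: +7 new -> 17 infected
Step 3: +7 new -> 24 infected
Step 4: +8 new -> 32 infected
Step 5: +7 new -> 39 infected
Step 6: +8 new -> 47 infected
Step 7: +6 new -> 53 infected
Step 8: +3 new -> 56 infected
Step 9: +2 new -> 58 infected
Step 10: +1 new -> 59 infected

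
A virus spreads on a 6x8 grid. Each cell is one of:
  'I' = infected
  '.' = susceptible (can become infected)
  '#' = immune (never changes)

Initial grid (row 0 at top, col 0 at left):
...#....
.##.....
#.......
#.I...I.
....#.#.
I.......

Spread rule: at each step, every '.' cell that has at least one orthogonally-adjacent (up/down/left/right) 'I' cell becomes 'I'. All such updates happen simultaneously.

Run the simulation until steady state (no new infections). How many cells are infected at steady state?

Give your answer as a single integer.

Step 0 (initial): 3 infected
Step 1: +9 new -> 12 infected
Step 2: +11 new -> 23 infected
Step 3: +8 new -> 31 infected
Step 4: +5 new -> 36 infected
Step 5: +1 new -> 37 infected
Step 6: +0 new -> 37 infected

Answer: 37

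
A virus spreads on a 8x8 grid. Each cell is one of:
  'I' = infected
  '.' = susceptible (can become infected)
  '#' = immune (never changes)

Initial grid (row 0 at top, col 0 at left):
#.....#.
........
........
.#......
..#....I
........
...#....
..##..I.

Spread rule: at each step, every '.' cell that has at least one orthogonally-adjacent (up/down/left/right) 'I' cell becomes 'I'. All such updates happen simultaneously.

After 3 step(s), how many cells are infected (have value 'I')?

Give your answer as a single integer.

Answer: 21

Derivation:
Step 0 (initial): 2 infected
Step 1: +6 new -> 8 infected
Step 2: +7 new -> 15 infected
Step 3: +6 new -> 21 infected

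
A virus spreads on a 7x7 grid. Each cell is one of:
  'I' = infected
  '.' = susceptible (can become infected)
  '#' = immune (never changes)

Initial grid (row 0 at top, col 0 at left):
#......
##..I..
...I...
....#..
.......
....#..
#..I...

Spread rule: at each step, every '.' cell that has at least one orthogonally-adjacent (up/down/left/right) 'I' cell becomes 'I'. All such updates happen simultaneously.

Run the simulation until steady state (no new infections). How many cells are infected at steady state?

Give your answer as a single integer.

Step 0 (initial): 3 infected
Step 1: +9 new -> 12 infected
Step 2: +11 new -> 23 infected
Step 3: +11 new -> 34 infected
Step 4: +7 new -> 41 infected
Step 5: +2 new -> 43 infected
Step 6: +0 new -> 43 infected

Answer: 43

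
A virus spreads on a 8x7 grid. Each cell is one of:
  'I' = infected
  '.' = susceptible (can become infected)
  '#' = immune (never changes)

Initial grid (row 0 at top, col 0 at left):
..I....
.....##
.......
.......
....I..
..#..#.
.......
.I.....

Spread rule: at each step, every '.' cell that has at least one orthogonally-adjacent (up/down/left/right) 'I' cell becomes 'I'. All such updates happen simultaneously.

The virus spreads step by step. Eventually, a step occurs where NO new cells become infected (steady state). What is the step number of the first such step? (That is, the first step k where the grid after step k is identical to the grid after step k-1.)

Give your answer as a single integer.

Step 0 (initial): 3 infected
Step 1: +10 new -> 13 infected
Step 2: +16 new -> 29 infected
Step 3: +14 new -> 43 infected
Step 4: +7 new -> 50 infected
Step 5: +2 new -> 52 infected
Step 6: +0 new -> 52 infected

Answer: 6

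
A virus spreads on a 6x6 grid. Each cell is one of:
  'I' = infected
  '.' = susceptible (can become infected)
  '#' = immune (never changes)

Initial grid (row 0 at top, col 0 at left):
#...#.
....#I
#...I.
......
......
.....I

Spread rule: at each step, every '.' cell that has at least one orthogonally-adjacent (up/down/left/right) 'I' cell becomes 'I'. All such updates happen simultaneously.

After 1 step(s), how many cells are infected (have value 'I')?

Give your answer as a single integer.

Answer: 9

Derivation:
Step 0 (initial): 3 infected
Step 1: +6 new -> 9 infected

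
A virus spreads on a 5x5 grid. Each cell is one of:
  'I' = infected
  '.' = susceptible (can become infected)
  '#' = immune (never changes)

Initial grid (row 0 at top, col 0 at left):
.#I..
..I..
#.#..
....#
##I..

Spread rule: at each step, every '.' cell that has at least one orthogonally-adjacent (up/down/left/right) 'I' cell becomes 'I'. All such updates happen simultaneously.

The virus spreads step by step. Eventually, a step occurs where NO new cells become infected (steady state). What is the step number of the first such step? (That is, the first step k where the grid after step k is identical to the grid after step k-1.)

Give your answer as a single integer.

Step 0 (initial): 3 infected
Step 1: +5 new -> 8 infected
Step 2: +8 new -> 16 infected
Step 3: +3 new -> 19 infected
Step 4: +0 new -> 19 infected

Answer: 4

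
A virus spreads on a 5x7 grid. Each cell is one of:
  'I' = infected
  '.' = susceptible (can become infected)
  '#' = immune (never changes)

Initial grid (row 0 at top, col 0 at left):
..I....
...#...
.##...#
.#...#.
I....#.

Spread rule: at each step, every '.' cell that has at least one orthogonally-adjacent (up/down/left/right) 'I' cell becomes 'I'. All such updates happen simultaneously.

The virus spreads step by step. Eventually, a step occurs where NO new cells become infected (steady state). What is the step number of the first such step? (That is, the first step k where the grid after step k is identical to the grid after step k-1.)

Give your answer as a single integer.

Step 0 (initial): 2 infected
Step 1: +5 new -> 7 infected
Step 2: +5 new -> 12 infected
Step 3: +5 new -> 17 infected
Step 4: +5 new -> 22 infected
Step 5: +4 new -> 26 infected
Step 6: +0 new -> 26 infected

Answer: 6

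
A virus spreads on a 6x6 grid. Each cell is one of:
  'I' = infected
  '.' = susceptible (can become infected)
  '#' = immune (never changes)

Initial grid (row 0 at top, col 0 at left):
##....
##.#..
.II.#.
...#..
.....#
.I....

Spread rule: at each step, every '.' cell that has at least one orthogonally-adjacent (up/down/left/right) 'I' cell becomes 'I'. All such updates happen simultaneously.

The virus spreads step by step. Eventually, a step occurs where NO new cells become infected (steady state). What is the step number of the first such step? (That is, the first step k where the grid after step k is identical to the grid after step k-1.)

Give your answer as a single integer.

Step 0 (initial): 3 infected
Step 1: +8 new -> 11 infected
Step 2: +5 new -> 16 infected
Step 3: +3 new -> 19 infected
Step 4: +3 new -> 22 infected
Step 5: +3 new -> 25 infected
Step 6: +2 new -> 27 infected
Step 7: +1 new -> 28 infected
Step 8: +0 new -> 28 infected

Answer: 8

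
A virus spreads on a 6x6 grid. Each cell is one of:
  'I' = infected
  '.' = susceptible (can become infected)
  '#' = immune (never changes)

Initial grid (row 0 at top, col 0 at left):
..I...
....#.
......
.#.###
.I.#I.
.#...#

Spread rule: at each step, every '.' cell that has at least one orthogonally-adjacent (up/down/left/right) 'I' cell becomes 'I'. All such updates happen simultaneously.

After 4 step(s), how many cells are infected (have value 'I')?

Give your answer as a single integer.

Answer: 27

Derivation:
Step 0 (initial): 3 infected
Step 1: +7 new -> 10 infected
Step 2: +10 new -> 20 infected
Step 3: +5 new -> 25 infected
Step 4: +2 new -> 27 infected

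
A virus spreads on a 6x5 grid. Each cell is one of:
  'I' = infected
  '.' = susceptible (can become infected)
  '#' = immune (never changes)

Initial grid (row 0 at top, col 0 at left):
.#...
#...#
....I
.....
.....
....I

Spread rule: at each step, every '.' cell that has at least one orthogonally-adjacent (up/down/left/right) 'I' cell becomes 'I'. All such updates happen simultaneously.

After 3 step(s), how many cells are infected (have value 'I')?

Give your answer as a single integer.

Step 0 (initial): 2 infected
Step 1: +4 new -> 6 infected
Step 2: +5 new -> 11 infected
Step 3: +6 new -> 17 infected

Answer: 17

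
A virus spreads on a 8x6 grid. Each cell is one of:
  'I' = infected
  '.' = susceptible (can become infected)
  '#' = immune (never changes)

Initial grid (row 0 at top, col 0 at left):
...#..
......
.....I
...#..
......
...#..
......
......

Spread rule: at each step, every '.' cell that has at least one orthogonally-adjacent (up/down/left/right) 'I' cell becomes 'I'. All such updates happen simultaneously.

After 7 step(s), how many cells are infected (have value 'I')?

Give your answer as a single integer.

Step 0 (initial): 1 infected
Step 1: +3 new -> 4 infected
Step 2: +5 new -> 9 infected
Step 3: +5 new -> 14 infected
Step 4: +6 new -> 20 infected
Step 5: +7 new -> 27 infected
Step 6: +7 new -> 34 infected
Step 7: +5 new -> 39 infected

Answer: 39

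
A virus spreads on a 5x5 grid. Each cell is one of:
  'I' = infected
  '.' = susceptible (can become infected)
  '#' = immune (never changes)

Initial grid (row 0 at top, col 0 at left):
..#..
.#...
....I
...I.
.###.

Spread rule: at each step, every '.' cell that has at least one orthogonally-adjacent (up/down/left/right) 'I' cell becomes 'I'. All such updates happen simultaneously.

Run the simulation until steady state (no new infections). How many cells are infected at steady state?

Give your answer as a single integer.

Answer: 20

Derivation:
Step 0 (initial): 2 infected
Step 1: +4 new -> 6 infected
Step 2: +5 new -> 11 infected
Step 3: +4 new -> 15 infected
Step 4: +2 new -> 17 infected
Step 5: +1 new -> 18 infected
Step 6: +1 new -> 19 infected
Step 7: +1 new -> 20 infected
Step 8: +0 new -> 20 infected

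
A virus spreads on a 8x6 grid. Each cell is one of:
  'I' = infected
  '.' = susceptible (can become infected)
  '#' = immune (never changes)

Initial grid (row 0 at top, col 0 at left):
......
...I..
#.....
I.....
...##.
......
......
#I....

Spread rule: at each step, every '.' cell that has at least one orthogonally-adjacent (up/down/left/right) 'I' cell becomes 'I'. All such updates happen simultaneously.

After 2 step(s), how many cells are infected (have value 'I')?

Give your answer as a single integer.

Step 0 (initial): 3 infected
Step 1: +8 new -> 11 infected
Step 2: +15 new -> 26 infected

Answer: 26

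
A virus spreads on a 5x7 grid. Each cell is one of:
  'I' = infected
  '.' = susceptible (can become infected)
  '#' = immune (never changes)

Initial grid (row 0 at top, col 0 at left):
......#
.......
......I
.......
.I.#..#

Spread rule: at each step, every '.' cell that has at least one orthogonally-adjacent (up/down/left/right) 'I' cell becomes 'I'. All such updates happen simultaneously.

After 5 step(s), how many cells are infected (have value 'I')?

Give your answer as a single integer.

Answer: 32

Derivation:
Step 0 (initial): 2 infected
Step 1: +6 new -> 8 infected
Step 2: +6 new -> 14 infected
Step 3: +9 new -> 23 infected
Step 4: +6 new -> 29 infected
Step 5: +3 new -> 32 infected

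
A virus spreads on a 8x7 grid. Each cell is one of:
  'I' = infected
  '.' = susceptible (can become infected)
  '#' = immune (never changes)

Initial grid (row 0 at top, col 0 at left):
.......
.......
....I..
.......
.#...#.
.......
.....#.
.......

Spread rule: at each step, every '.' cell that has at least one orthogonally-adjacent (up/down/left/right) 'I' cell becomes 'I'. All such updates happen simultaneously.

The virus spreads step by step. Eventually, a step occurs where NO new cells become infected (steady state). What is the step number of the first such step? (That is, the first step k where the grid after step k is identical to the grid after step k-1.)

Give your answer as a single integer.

Step 0 (initial): 1 infected
Step 1: +4 new -> 5 infected
Step 2: +8 new -> 13 infected
Step 3: +9 new -> 22 infected
Step 4: +10 new -> 32 infected
Step 5: +7 new -> 39 infected
Step 6: +7 new -> 46 infected
Step 7: +4 new -> 50 infected
Step 8: +2 new -> 52 infected
Step 9: +1 new -> 53 infected
Step 10: +0 new -> 53 infected

Answer: 10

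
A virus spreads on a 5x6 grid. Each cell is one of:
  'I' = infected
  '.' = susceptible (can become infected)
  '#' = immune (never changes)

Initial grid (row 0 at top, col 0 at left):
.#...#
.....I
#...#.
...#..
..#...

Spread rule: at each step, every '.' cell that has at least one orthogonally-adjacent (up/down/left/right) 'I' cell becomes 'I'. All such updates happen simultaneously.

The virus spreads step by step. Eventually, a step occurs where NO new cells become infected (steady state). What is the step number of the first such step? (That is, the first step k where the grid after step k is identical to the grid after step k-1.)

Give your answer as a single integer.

Answer: 9

Derivation:
Step 0 (initial): 1 infected
Step 1: +2 new -> 3 infected
Step 2: +3 new -> 6 infected
Step 3: +5 new -> 11 infected
Step 4: +4 new -> 15 infected
Step 5: +4 new -> 19 infected
Step 6: +2 new -> 21 infected
Step 7: +2 new -> 23 infected
Step 8: +1 new -> 24 infected
Step 9: +0 new -> 24 infected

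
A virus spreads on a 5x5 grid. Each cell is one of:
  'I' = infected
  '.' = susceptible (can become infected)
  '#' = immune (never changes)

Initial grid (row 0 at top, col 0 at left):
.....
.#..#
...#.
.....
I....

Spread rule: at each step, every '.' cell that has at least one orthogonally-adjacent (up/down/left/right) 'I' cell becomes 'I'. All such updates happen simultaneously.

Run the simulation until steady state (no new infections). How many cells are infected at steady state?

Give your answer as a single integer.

Answer: 22

Derivation:
Step 0 (initial): 1 infected
Step 1: +2 new -> 3 infected
Step 2: +3 new -> 6 infected
Step 3: +4 new -> 10 infected
Step 4: +4 new -> 14 infected
Step 5: +3 new -> 17 infected
Step 6: +3 new -> 20 infected
Step 7: +1 new -> 21 infected
Step 8: +1 new -> 22 infected
Step 9: +0 new -> 22 infected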